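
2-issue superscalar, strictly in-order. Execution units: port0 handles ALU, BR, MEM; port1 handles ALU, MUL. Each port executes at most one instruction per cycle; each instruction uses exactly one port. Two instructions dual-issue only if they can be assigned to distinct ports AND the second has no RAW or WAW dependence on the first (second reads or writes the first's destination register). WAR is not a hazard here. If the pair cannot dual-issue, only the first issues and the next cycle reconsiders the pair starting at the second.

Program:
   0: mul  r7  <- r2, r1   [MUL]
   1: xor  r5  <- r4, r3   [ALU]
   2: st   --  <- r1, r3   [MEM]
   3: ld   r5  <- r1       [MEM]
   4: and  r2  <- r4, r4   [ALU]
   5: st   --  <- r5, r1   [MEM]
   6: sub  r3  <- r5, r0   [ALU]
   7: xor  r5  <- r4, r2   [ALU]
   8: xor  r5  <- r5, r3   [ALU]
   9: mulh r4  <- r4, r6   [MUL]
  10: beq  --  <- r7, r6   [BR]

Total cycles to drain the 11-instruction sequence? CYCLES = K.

CYCLES = 7

  cy0 -> i0+i1 (mul+xor) 2-wide
  cy1 -> i2 (st) no-port MEM/MEM
  cy2 -> i3+i4 (ld+and) 2-wide
  cy3 -> i5+i6 (st+sub) 2-wide
  cy4 -> i7 (xor) RAW+WAW r5
  cy5 -> i8+i9 (xor+mulh) 2-wide
  cy6 -> i10 (beq) tail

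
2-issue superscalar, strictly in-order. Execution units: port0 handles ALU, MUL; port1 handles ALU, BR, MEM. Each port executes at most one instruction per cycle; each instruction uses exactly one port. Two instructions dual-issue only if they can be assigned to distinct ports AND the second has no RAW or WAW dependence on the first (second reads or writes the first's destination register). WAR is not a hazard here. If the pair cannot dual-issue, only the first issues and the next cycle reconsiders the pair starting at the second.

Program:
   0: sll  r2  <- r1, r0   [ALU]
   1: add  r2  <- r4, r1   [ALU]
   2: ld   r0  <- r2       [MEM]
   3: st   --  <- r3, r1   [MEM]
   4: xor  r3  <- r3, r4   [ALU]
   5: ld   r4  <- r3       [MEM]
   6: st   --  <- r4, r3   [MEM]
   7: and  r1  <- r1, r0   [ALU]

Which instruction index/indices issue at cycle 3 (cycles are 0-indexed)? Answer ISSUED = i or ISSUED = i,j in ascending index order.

c0: i0 sll.ALU  WAW r2
c1: i1 add.ALU  RAW r2
c2: i2 ld.MEM  no-port MEM/MEM
c3: i3&i4 st.MEM+xor.ALU  2-wide
c4: i5 ld.MEM  no-port MEM/MEM
c5: i6&i7 st.MEM+and.ALU  2-wide

ISSUED = 3,4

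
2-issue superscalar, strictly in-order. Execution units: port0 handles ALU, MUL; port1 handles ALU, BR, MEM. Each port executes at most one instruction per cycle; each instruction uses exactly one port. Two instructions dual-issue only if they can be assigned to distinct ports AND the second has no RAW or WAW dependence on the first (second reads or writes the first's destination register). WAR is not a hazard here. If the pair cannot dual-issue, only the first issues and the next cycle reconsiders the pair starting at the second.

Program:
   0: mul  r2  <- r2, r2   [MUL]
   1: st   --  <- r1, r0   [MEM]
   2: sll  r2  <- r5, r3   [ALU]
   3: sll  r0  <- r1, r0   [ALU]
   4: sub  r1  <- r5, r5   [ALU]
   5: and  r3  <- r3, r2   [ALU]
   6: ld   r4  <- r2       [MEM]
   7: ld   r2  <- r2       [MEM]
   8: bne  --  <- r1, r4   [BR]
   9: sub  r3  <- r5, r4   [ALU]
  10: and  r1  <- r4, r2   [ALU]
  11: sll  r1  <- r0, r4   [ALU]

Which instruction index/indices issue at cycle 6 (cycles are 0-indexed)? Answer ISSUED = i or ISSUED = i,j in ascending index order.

ISSUED = 10

t=0 i0,i1:mul/st ; pair
t=1 i2,i3:sll/sll ; pair
t=2 i4,i5:sub/and ; pair
t=3 i6:ld ; no-port MEM/MEM
t=4 i7:ld ; no-port MEM/BR
t=5 i8,i9:bne/sub ; pair
t=6 i10:and ; WAW r1
t=7 i11:sll ; tail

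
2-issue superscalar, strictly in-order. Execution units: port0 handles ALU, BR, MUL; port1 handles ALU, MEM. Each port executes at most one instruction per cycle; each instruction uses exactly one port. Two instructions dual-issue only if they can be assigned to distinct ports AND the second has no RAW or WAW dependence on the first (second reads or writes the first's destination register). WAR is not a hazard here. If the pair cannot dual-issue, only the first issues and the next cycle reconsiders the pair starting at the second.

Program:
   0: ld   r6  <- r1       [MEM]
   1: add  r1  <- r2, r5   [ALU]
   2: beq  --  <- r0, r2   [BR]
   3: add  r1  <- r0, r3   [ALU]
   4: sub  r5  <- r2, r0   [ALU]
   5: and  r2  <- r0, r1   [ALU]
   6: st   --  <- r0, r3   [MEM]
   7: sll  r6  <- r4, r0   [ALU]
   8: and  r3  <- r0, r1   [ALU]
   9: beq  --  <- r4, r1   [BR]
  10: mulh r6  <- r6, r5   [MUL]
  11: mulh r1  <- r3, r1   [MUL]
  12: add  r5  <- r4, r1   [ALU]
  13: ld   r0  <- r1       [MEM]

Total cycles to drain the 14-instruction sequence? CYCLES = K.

0. ld.MEM add.ALU @i0,i1  | pair
1. beq.BR add.ALU @i2,i3  | pair
2. sub.ALU and.ALU @i4,i5  | pair
3. st.MEM sll.ALU @i6,i7  | pair
4. and.ALU beq.BR @i8,i9  | pair
5. mulh.MUL @i10  | no-port MUL/MUL
6. mulh.MUL @i11  | RAW r1
7. add.ALU ld.MEM @i12,i13  | pair

CYCLES = 8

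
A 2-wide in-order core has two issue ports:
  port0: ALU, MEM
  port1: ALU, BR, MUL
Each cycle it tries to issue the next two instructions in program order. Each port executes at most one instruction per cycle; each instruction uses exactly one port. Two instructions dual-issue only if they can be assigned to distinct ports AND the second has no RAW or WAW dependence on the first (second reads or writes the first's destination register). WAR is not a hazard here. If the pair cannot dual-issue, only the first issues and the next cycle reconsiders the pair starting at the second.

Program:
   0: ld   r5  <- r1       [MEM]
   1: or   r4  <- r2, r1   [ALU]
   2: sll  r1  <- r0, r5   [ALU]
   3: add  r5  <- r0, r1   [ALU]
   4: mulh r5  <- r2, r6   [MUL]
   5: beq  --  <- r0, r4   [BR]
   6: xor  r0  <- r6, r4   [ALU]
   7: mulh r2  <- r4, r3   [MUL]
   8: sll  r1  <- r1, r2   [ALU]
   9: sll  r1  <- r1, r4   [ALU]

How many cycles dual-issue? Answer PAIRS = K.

PAIRS = 2

0. ld or @i0&i1  | 2-wide
1. sll @i2  | RAW r1
2. add @i3  | WAW r5
3. mulh @i4  | no-port MUL/BR
4. beq xor @i5&i6  | 2-wide
5. mulh @i7  | RAW r2
6. sll @i8  | RAW+WAW r1
7. sll @i9  | tail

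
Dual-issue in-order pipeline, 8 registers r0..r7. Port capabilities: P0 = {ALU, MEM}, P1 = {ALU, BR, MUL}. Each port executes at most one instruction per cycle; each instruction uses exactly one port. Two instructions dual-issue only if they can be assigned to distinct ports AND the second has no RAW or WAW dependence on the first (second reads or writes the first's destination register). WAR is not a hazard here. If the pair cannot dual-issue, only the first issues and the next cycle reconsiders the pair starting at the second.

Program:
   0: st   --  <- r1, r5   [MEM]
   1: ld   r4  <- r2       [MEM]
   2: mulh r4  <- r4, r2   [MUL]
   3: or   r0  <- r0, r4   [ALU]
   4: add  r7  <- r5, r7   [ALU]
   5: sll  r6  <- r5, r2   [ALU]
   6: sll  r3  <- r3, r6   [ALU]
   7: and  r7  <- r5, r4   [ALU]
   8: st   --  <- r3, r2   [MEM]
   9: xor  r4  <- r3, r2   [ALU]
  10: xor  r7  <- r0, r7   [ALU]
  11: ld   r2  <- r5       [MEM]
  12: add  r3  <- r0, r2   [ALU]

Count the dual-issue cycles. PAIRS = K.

PAIRS = 4

0. st.MEM @i0  | no-port MEM/MEM
1. ld.MEM @i1  | RAW+WAW r4
2. mulh.MUL @i2  | RAW r4
3. or.ALU;add.ALU @i3+i4  | pair
4. sll.ALU @i5  | RAW r6
5. sll.ALU;and.ALU @i6+i7  | pair
6. st.MEM;xor.ALU @i8+i9  | pair
7. xor.ALU;ld.MEM @i10+i11  | pair
8. add.ALU @i12  | tail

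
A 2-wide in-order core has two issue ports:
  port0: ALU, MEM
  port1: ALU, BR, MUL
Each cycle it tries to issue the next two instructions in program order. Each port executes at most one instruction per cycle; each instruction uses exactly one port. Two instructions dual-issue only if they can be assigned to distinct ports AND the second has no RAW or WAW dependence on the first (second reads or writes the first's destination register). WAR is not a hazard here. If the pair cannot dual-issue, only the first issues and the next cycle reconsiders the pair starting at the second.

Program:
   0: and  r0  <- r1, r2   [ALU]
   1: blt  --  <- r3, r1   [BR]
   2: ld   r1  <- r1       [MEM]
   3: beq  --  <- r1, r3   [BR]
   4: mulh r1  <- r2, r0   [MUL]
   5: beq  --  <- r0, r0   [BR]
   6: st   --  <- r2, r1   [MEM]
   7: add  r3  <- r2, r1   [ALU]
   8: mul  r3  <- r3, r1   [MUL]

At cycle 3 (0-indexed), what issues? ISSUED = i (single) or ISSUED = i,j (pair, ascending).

#0 head=0: and;blt i0,i1 dual
#1 head=2: ld i2 RAW r1
#2 head=3: beq i3 no-port BR/MUL
#3 head=4: mulh i4 no-port MUL/BR
#4 head=5: beq;st i5,i6 dual
#5 head=7: add i7 RAW+WAW r3
#6 head=8: mul i8 tail

ISSUED = 4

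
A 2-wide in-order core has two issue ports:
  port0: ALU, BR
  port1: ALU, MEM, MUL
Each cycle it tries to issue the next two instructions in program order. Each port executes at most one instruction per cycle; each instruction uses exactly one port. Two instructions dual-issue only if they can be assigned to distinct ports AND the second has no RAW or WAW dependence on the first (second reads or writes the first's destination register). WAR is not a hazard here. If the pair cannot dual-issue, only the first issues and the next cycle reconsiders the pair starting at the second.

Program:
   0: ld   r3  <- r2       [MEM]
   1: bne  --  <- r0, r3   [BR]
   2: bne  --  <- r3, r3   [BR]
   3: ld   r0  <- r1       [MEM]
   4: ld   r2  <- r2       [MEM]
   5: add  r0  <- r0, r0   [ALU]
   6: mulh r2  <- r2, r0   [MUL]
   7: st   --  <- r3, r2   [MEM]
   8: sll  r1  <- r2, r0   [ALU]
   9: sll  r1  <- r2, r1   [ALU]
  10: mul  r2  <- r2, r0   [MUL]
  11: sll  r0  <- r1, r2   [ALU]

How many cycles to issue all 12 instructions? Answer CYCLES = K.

CYCLES = 8

0. ld @i0  | RAW r3
1. bne @i1  | no-port BR/BR
2. bne ld @i2&i3  | pair
3. ld add @i4&i5  | pair
4. mulh @i6  | no-port MUL/MEM
5. st sll @i7&i8  | pair
6. sll mul @i9&i10  | pair
7. sll @i11  | tail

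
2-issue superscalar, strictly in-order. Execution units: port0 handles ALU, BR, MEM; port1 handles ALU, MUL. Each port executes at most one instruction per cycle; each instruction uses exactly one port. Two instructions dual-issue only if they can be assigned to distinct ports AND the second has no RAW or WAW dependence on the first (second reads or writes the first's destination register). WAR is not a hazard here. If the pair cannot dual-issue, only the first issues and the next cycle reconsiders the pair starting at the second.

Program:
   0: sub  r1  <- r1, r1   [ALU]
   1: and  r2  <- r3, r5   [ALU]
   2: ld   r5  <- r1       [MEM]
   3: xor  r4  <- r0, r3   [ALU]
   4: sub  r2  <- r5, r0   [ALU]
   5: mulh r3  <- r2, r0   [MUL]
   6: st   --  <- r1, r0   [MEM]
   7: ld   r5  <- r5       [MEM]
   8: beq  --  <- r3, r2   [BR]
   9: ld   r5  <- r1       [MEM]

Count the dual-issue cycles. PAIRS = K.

c0: i0,i1 sub.ALU;and.ALU  2-wide
c1: i2,i3 ld.MEM;xor.ALU  2-wide
c2: i4 sub.ALU  RAW r2
c3: i5,i6 mulh.MUL;st.MEM  2-wide
c4: i7 ld.MEM  no-port MEM/BR
c5: i8 beq.BR  no-port BR/MEM
c6: i9 ld.MEM  tail

PAIRS = 3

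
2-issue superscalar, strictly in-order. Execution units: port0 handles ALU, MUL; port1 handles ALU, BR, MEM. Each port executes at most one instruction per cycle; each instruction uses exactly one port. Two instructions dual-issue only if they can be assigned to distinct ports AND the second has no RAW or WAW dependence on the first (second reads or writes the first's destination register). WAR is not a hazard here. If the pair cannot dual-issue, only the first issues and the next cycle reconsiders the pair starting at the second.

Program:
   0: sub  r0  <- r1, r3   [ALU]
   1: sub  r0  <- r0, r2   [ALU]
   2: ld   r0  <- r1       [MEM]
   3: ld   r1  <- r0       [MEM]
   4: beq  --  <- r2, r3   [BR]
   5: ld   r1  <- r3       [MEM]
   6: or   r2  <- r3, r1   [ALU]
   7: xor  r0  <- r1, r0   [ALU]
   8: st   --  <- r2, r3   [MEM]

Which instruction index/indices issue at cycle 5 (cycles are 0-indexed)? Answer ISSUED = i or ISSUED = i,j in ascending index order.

ISSUED = 5

#0 head=0: sub i0 RAW+WAW r0
#1 head=1: sub i1 WAW r0
#2 head=2: ld i2 no-port MEM/MEM
#3 head=3: ld i3 no-port MEM/BR
#4 head=4: beq i4 no-port BR/MEM
#5 head=5: ld i5 RAW r1
#6 head=6: or/xor i6+i7 dual
#7 head=8: st i8 tail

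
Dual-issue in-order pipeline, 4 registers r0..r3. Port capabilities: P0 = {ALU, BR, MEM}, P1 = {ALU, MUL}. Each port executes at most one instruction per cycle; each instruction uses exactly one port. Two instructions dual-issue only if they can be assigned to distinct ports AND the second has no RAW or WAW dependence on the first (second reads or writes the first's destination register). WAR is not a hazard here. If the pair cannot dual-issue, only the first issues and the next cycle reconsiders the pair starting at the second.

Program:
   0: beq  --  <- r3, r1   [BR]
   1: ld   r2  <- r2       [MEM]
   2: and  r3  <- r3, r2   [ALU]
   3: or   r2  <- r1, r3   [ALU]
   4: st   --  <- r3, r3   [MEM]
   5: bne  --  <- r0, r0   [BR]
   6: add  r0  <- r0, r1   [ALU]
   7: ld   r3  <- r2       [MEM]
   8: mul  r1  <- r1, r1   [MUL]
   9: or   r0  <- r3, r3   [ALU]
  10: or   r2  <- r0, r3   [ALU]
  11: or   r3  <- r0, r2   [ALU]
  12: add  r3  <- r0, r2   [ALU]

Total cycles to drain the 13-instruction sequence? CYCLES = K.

CYCLES = 10

#0 head=0: beq i0 no-port BR/MEM
#1 head=1: ld i1 RAW r2
#2 head=2: and i2 RAW r3
#3 head=3: or st i3&i4 2-wide
#4 head=5: bne add i5&i6 2-wide
#5 head=7: ld mul i7&i8 2-wide
#6 head=9: or i9 RAW r0
#7 head=10: or i10 RAW r2
#8 head=11: or i11 WAW r3
#9 head=12: add i12 tail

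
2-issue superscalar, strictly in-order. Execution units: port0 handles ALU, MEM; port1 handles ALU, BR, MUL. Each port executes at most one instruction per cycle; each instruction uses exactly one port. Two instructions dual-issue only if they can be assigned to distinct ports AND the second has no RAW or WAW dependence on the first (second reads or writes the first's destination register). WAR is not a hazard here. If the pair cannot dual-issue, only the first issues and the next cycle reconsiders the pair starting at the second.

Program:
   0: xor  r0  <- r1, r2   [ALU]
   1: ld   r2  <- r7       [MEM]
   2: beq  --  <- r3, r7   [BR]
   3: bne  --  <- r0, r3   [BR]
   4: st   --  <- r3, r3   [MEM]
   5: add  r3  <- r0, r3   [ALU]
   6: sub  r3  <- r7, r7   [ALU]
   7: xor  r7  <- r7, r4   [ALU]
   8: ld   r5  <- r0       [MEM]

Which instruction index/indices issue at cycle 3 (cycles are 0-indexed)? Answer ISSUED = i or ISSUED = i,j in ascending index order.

t=0 i0&i1:xor ld ; 2-wide
t=1 i2:beq ; no-port BR/BR
t=2 i3&i4:bne st ; 2-wide
t=3 i5:add ; WAW r3
t=4 i6&i7:sub xor ; 2-wide
t=5 i8:ld ; tail

ISSUED = 5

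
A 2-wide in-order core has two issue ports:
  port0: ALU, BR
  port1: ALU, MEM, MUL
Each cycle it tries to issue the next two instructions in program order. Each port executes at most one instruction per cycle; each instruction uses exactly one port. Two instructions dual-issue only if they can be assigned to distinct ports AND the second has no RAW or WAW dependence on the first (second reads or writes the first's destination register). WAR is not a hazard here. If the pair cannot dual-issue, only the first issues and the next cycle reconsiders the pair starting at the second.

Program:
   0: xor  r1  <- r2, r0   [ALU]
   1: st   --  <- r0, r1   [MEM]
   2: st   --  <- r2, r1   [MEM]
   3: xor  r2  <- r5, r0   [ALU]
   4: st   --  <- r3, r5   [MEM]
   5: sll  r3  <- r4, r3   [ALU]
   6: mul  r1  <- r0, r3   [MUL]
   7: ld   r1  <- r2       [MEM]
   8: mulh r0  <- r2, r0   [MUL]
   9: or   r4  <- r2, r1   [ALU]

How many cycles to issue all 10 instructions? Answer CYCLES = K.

0. xor.ALU @i0  | RAW r1
1. st.MEM @i1  | no-port MEM/MEM
2. st.MEM/xor.ALU @i2&i3  | pair
3. st.MEM/sll.ALU @i4&i5  | pair
4. mul.MUL @i6  | no-port MUL/MEM
5. ld.MEM @i7  | no-port MEM/MUL
6. mulh.MUL/or.ALU @i8&i9  | pair

CYCLES = 7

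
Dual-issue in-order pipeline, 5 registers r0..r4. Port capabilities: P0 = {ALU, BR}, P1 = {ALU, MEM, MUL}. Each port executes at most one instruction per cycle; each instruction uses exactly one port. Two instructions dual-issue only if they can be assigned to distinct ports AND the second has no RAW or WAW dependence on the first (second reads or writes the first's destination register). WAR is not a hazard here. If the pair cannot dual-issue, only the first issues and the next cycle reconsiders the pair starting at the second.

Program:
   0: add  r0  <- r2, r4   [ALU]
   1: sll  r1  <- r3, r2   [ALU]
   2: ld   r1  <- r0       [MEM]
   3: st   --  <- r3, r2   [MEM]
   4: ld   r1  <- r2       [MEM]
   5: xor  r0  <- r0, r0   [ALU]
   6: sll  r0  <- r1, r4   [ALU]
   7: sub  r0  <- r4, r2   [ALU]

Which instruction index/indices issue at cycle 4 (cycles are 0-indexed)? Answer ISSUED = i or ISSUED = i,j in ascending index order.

0. add/sll @i0/i1  | pair
1. ld @i2  | no-port MEM/MEM
2. st @i3  | no-port MEM/MEM
3. ld/xor @i4/i5  | pair
4. sll @i6  | WAW r0
5. sub @i7  | tail

ISSUED = 6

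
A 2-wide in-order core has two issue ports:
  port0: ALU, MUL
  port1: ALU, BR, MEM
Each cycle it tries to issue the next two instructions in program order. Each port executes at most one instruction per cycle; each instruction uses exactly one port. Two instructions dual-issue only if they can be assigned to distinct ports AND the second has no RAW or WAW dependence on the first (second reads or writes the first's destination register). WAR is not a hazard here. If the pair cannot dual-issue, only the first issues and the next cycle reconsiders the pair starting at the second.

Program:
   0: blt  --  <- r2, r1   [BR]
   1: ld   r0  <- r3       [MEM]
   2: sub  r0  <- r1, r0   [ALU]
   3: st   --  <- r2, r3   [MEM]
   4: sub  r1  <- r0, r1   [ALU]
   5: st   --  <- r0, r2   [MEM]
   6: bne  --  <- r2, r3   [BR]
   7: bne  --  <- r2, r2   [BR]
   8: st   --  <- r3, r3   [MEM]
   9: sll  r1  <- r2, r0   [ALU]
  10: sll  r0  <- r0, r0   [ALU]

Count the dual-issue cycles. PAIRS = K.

  cy0 -> i0 (blt) no-port BR/MEM
  cy1 -> i1 (ld) RAW+WAW r0
  cy2 -> i2&i3 (sub+st) pair
  cy3 -> i4&i5 (sub+st) pair
  cy4 -> i6 (bne) no-port BR/BR
  cy5 -> i7 (bne) no-port BR/MEM
  cy6 -> i8&i9 (st+sll) pair
  cy7 -> i10 (sll) tail

PAIRS = 3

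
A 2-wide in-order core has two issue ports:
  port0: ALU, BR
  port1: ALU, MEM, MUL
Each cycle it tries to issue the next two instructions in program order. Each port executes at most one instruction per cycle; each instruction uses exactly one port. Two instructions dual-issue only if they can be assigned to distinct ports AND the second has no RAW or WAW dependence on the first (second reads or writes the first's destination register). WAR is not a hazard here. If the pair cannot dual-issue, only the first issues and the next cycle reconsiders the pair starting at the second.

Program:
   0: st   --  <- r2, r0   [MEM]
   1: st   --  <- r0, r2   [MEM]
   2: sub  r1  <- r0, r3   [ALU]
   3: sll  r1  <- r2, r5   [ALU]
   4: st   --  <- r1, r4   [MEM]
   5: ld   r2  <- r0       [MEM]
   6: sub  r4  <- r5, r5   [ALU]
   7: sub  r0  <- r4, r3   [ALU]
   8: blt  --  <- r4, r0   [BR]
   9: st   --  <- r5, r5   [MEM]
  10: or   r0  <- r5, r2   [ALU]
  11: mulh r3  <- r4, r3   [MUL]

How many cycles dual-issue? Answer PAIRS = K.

#0 head=0: st.MEM i0 no-port MEM/MEM
#1 head=1: st.MEM;sub.ALU i1,i2 2-wide
#2 head=3: sll.ALU i3 RAW r1
#3 head=4: st.MEM i4 no-port MEM/MEM
#4 head=5: ld.MEM;sub.ALU i5,i6 2-wide
#5 head=7: sub.ALU i7 RAW r0
#6 head=8: blt.BR;st.MEM i8,i9 2-wide
#7 head=10: or.ALU;mulh.MUL i10,i11 2-wide

PAIRS = 4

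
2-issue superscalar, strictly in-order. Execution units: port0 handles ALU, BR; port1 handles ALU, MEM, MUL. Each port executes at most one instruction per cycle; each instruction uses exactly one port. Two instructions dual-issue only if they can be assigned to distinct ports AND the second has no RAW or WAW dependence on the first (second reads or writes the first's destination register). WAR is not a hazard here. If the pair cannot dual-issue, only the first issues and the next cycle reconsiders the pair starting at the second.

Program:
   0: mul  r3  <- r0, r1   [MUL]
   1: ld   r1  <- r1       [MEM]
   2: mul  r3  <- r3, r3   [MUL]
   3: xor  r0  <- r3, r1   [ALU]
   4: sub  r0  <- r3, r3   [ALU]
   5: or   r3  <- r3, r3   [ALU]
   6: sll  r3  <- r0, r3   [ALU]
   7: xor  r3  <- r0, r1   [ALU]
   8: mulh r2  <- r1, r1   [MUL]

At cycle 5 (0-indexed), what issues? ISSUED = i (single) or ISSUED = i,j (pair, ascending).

ISSUED = 6

c0: i0 mul.MUL  no-port MUL/MEM
c1: i1 ld.MEM  no-port MEM/MUL
c2: i2 mul.MUL  RAW r3
c3: i3 xor.ALU  WAW r0
c4: i4,i5 sub.ALU/or.ALU  pair
c5: i6 sll.ALU  WAW r3
c6: i7,i8 xor.ALU/mulh.MUL  pair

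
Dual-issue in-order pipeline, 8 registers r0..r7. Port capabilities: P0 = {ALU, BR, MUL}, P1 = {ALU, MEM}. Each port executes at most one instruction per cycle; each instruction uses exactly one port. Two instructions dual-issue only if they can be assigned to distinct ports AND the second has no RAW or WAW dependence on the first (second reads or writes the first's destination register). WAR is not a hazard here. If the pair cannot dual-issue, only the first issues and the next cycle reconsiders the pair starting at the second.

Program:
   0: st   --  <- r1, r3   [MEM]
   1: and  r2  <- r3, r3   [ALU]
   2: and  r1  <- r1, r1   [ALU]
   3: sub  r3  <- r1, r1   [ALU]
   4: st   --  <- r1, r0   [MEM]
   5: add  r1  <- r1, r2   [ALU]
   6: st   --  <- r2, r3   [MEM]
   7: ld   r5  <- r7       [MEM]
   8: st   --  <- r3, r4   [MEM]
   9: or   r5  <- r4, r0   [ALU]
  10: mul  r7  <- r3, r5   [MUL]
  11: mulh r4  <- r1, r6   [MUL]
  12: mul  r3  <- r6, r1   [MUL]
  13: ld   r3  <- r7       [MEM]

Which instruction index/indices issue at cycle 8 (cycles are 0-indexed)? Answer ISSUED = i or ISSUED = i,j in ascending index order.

ISSUED = 12

[0] i0,i1  st and  -- pair
[1] i2  and  -- RAW r1
[2] i3,i4  sub st  -- pair
[3] i5,i6  add st  -- pair
[4] i7  ld  -- no-port MEM/MEM
[5] i8,i9  st or  -- pair
[6] i10  mul  -- no-port MUL/MUL
[7] i11  mulh  -- no-port MUL/MUL
[8] i12  mul  -- WAW r3
[9] i13  ld  -- tail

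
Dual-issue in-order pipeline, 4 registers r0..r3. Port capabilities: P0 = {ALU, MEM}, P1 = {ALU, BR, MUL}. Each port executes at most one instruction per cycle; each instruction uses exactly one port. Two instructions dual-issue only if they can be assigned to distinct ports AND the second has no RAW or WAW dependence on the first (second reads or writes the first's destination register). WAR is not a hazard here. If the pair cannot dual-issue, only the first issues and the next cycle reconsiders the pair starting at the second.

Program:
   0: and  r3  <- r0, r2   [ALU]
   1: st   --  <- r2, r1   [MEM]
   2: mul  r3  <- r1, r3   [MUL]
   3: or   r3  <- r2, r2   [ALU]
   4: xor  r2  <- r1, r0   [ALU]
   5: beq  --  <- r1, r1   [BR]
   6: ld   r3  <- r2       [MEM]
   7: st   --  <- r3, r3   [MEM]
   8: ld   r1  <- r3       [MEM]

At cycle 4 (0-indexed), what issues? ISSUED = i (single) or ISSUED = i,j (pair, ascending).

c0: i0/i1 and st  dual
c1: i2 mul  WAW r3
c2: i3/i4 or xor  dual
c3: i5/i6 beq ld  dual
c4: i7 st  no-port MEM/MEM
c5: i8 ld  tail

ISSUED = 7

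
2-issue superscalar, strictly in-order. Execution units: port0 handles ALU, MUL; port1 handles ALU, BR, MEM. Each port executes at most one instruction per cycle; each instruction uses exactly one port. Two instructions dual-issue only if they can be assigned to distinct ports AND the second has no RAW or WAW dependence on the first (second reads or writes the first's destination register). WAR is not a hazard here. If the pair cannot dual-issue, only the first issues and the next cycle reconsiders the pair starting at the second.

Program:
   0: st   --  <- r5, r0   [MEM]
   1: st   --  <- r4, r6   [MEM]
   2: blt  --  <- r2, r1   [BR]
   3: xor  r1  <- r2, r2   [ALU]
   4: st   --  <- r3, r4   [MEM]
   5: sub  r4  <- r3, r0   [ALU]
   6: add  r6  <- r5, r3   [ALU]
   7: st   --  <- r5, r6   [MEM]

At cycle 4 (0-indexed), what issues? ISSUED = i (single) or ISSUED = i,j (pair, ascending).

ISSUED = 6

t=0 i0:st.MEM ; no-port MEM/MEM
t=1 i1:st.MEM ; no-port MEM/BR
t=2 i2/i3:blt.BR+xor.ALU ; 2-wide
t=3 i4/i5:st.MEM+sub.ALU ; 2-wide
t=4 i6:add.ALU ; RAW r6
t=5 i7:st.MEM ; tail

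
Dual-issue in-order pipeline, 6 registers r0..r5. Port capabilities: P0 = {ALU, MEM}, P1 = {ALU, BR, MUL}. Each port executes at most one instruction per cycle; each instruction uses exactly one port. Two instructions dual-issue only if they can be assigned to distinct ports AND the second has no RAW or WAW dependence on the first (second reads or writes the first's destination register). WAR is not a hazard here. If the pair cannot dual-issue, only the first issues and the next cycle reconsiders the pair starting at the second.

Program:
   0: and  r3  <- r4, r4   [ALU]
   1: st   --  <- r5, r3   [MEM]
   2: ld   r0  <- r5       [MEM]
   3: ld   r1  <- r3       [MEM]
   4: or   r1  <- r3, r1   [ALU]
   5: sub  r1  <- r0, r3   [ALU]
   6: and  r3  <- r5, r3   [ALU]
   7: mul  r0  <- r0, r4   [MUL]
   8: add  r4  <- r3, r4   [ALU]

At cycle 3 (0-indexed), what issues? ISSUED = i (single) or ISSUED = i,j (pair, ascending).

ISSUED = 3

c0: i0 and  RAW r3
c1: i1 st  no-port MEM/MEM
c2: i2 ld  no-port MEM/MEM
c3: i3 ld  RAW+WAW r1
c4: i4 or  WAW r1
c5: i5+i6 sub and  dual
c6: i7+i8 mul add  dual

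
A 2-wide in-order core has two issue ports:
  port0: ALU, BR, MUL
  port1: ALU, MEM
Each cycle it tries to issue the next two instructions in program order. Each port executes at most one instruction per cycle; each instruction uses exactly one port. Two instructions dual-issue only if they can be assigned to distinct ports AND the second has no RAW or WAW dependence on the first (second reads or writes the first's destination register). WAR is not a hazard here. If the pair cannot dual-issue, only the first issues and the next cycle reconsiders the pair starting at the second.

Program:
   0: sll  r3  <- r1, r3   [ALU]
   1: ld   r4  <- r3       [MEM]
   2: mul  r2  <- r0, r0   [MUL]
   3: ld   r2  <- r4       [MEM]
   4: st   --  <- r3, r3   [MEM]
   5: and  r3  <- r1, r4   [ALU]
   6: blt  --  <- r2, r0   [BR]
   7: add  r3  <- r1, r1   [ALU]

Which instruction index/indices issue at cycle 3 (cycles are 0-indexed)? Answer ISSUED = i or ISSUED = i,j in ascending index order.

#0 head=0: sll i0 RAW r3
#1 head=1: ld+mul i1+i2 2-wide
#2 head=3: ld i3 no-port MEM/MEM
#3 head=4: st+and i4+i5 2-wide
#4 head=6: blt+add i6+i7 2-wide

ISSUED = 4,5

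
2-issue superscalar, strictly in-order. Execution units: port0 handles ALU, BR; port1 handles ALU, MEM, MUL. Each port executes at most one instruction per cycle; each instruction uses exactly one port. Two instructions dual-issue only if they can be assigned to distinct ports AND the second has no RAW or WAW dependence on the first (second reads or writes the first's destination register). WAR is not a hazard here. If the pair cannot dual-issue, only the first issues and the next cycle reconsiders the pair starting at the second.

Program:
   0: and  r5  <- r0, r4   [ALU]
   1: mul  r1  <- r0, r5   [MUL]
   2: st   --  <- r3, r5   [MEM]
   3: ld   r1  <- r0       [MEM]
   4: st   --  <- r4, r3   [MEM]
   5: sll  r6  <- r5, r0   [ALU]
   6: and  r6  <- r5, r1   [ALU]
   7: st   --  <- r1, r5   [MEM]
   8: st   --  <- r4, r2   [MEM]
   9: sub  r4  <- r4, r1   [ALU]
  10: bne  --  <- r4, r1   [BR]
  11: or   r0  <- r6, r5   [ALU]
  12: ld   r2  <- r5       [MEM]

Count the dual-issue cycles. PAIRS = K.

PAIRS = 4

0. and.ALU @i0  | RAW r5
1. mul.MUL @i1  | no-port MUL/MEM
2. st.MEM @i2  | no-port MEM/MEM
3. ld.MEM @i3  | no-port MEM/MEM
4. st.MEM+sll.ALU @i4&i5  | pair
5. and.ALU+st.MEM @i6&i7  | pair
6. st.MEM+sub.ALU @i8&i9  | pair
7. bne.BR+or.ALU @i10&i11  | pair
8. ld.MEM @i12  | tail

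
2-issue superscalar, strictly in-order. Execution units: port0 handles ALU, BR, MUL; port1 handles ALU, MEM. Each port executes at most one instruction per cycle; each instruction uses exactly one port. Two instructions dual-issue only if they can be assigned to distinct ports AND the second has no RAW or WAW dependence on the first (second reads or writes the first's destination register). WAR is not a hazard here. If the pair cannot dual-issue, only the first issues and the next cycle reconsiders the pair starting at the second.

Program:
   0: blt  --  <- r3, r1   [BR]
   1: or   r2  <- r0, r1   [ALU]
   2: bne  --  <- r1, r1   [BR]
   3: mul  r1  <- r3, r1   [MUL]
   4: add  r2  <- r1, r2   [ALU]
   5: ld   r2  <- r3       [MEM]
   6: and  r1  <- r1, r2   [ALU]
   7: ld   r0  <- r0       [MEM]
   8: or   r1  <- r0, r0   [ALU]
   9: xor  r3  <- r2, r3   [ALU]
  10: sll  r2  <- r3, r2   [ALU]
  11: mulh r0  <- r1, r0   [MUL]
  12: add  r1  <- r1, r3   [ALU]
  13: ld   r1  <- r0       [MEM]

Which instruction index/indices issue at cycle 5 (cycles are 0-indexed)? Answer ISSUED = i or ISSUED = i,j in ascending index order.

t=0 i0+i1:blt.BR+or.ALU ; pair
t=1 i2:bne.BR ; no-port BR/MUL
t=2 i3:mul.MUL ; RAW r1
t=3 i4:add.ALU ; WAW r2
t=4 i5:ld.MEM ; RAW r2
t=5 i6+i7:and.ALU+ld.MEM ; pair
t=6 i8+i9:or.ALU+xor.ALU ; pair
t=7 i10+i11:sll.ALU+mulh.MUL ; pair
t=8 i12:add.ALU ; WAW r1
t=9 i13:ld.MEM ; tail

ISSUED = 6,7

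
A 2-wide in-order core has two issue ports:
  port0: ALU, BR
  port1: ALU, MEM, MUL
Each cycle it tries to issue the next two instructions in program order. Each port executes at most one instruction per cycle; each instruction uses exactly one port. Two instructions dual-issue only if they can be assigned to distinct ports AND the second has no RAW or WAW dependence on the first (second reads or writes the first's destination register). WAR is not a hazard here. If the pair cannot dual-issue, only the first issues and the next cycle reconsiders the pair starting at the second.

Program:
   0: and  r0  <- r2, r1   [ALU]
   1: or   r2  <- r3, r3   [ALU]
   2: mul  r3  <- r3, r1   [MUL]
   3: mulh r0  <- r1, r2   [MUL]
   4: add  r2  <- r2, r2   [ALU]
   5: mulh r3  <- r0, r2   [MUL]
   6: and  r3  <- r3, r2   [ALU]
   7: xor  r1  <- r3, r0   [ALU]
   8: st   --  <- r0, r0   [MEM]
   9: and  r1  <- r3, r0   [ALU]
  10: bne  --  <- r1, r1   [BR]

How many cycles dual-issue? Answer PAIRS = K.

PAIRS = 3

  cy0 -> i0/i1 (and/or) pair
  cy1 -> i2 (mul) no-port MUL/MUL
  cy2 -> i3/i4 (mulh/add) pair
  cy3 -> i5 (mulh) RAW+WAW r3
  cy4 -> i6 (and) RAW r3
  cy5 -> i7/i8 (xor/st) pair
  cy6 -> i9 (and) RAW r1
  cy7 -> i10 (bne) tail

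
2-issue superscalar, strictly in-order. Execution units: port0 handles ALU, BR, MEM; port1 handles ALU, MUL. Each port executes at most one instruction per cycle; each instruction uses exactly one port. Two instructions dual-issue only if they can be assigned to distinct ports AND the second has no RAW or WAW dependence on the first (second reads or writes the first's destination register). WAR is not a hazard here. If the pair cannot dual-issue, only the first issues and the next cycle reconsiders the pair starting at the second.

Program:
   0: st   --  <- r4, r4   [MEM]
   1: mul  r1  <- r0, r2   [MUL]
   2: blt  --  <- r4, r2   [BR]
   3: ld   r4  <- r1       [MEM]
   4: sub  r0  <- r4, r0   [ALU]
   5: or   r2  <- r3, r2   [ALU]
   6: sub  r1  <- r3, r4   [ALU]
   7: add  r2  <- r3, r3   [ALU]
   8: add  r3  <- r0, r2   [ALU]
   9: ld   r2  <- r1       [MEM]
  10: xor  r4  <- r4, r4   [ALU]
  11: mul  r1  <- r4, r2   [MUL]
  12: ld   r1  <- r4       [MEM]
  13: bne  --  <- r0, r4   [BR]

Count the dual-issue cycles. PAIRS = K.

t=0 i0/i1:st.MEM+mul.MUL ; dual
t=1 i2:blt.BR ; no-port BR/MEM
t=2 i3:ld.MEM ; RAW r4
t=3 i4/i5:sub.ALU+or.ALU ; dual
t=4 i6/i7:sub.ALU+add.ALU ; dual
t=5 i8/i9:add.ALU+ld.MEM ; dual
t=6 i10:xor.ALU ; RAW r4
t=7 i11:mul.MUL ; WAW r1
t=8 i12:ld.MEM ; no-port MEM/BR
t=9 i13:bne.BR ; tail

PAIRS = 4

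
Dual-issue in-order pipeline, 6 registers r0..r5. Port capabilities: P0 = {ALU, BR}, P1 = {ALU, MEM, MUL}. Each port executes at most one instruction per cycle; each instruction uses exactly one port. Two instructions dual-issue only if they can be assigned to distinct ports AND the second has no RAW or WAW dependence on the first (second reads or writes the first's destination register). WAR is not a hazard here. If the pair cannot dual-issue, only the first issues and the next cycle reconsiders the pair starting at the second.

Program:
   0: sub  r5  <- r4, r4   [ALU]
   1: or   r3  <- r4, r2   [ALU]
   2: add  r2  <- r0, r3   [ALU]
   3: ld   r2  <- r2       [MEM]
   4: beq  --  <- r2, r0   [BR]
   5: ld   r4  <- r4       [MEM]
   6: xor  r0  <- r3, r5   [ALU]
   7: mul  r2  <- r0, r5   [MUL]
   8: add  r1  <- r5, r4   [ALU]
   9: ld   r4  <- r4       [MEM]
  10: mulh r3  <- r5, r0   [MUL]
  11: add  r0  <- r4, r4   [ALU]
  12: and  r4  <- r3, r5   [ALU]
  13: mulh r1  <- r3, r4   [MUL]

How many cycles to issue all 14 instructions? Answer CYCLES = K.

CYCLES = 10

0. sub.ALU/or.ALU @i0&i1  | pair
1. add.ALU @i2  | RAW+WAW r2
2. ld.MEM @i3  | RAW r2
3. beq.BR/ld.MEM @i4&i5  | pair
4. xor.ALU @i6  | RAW r0
5. mul.MUL/add.ALU @i7&i8  | pair
6. ld.MEM @i9  | no-port MEM/MUL
7. mulh.MUL/add.ALU @i10&i11  | pair
8. and.ALU @i12  | RAW r4
9. mulh.MUL @i13  | tail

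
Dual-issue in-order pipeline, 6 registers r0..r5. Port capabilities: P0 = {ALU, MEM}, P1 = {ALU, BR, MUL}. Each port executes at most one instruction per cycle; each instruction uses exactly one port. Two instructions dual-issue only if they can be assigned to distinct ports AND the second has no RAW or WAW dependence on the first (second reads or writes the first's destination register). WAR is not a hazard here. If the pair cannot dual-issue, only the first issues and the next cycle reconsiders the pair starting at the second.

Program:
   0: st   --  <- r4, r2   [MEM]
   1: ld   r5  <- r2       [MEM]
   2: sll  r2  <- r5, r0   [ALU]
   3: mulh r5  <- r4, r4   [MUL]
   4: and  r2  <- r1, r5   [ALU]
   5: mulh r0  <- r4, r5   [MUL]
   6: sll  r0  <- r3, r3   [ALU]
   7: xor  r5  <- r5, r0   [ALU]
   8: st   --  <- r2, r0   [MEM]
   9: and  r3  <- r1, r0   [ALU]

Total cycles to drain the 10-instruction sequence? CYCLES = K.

0. st.MEM @i0  | no-port MEM/MEM
1. ld.MEM @i1  | RAW r5
2. sll.ALU+mulh.MUL @i2+i3  | dual
3. and.ALU+mulh.MUL @i4+i5  | dual
4. sll.ALU @i6  | RAW r0
5. xor.ALU+st.MEM @i7+i8  | dual
6. and.ALU @i9  | tail

CYCLES = 7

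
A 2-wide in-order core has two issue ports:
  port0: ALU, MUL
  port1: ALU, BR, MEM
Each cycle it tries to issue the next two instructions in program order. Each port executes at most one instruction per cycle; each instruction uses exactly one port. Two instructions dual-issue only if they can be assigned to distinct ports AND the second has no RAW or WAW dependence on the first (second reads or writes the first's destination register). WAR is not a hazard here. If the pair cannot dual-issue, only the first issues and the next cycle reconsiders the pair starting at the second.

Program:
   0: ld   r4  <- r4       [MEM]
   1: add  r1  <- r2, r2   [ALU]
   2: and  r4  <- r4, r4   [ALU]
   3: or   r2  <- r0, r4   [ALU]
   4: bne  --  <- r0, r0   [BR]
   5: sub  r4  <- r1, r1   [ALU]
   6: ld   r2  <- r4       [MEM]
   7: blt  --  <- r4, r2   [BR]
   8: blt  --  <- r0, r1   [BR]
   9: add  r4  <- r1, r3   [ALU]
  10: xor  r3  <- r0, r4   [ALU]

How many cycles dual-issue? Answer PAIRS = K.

0. ld.MEM;add.ALU @i0&i1  | 2-wide
1. and.ALU @i2  | RAW r4
2. or.ALU;bne.BR @i3&i4  | 2-wide
3. sub.ALU @i5  | RAW r4
4. ld.MEM @i6  | no-port MEM/BR
5. blt.BR @i7  | no-port BR/BR
6. blt.BR;add.ALU @i8&i9  | 2-wide
7. xor.ALU @i10  | tail

PAIRS = 3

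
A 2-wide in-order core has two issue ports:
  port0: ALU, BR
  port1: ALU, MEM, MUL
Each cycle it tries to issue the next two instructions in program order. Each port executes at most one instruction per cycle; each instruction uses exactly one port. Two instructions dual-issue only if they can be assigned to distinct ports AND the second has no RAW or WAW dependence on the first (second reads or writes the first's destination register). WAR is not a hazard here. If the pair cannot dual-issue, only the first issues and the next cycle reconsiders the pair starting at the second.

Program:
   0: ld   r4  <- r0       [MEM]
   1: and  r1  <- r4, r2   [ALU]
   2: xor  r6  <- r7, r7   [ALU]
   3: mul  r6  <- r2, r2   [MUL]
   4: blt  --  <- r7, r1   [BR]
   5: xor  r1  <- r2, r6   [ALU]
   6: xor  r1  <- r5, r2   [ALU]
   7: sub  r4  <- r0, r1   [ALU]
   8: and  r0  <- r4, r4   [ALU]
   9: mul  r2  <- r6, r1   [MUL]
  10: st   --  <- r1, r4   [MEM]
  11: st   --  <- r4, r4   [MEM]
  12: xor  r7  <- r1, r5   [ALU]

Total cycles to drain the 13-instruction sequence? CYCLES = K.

[0] i0  ld  -- RAW r4
[1] i1+i2  and xor  -- 2-wide
[2] i3+i4  mul blt  -- 2-wide
[3] i5  xor  -- WAW r1
[4] i6  xor  -- RAW r1
[5] i7  sub  -- RAW r4
[6] i8+i9  and mul  -- 2-wide
[7] i10  st  -- no-port MEM/MEM
[8] i11+i12  st xor  -- 2-wide

CYCLES = 9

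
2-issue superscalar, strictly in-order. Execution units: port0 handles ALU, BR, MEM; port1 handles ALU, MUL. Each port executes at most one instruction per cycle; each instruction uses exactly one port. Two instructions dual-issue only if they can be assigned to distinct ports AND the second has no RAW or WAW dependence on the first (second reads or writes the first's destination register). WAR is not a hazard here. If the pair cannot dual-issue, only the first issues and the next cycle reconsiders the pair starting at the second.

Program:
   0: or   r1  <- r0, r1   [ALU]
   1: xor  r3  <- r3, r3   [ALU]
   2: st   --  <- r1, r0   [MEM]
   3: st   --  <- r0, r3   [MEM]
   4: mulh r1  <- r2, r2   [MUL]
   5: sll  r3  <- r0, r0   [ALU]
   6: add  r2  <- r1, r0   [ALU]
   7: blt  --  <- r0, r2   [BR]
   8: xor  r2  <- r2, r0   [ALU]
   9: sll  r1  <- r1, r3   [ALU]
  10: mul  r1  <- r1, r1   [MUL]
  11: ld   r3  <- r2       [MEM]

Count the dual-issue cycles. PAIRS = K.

c0: i0&i1 or+xor  dual
c1: i2 st  no-port MEM/MEM
c2: i3&i4 st+mulh  dual
c3: i5&i6 sll+add  dual
c4: i7&i8 blt+xor  dual
c5: i9 sll  RAW+WAW r1
c6: i10&i11 mul+ld  dual

PAIRS = 5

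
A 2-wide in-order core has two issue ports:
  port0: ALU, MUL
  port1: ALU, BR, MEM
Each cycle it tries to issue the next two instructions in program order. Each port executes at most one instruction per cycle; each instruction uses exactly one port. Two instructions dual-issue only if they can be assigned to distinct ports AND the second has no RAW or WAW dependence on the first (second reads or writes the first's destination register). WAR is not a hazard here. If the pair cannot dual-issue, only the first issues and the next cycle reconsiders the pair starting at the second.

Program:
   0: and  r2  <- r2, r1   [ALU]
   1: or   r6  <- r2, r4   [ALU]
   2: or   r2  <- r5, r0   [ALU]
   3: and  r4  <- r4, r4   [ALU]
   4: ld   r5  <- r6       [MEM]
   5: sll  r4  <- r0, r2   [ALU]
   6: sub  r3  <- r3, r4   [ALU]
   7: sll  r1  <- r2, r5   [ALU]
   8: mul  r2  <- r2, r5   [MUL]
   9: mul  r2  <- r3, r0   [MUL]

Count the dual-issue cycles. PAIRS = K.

t=0 i0:and ; RAW r2
t=1 i1/i2:or;or ; 2-wide
t=2 i3/i4:and;ld ; 2-wide
t=3 i5:sll ; RAW r4
t=4 i6/i7:sub;sll ; 2-wide
t=5 i8:mul ; no-port MUL/MUL
t=6 i9:mul ; tail

PAIRS = 3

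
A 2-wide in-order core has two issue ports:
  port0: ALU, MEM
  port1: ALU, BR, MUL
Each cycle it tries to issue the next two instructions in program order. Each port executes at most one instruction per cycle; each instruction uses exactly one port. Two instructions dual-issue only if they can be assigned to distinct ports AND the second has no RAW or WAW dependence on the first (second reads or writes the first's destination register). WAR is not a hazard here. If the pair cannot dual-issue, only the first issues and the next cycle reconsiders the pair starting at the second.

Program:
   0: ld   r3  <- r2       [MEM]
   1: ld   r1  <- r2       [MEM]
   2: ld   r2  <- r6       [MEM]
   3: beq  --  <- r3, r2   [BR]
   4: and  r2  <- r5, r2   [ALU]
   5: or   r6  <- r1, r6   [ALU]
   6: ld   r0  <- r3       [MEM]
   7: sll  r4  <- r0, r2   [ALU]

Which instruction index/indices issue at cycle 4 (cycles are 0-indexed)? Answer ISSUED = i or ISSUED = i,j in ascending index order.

ISSUED = 5,6

  cy0 -> i0 (ld.MEM) no-port MEM/MEM
  cy1 -> i1 (ld.MEM) no-port MEM/MEM
  cy2 -> i2 (ld.MEM) RAW r2
  cy3 -> i3+i4 (beq.BR/and.ALU) pair
  cy4 -> i5+i6 (or.ALU/ld.MEM) pair
  cy5 -> i7 (sll.ALU) tail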